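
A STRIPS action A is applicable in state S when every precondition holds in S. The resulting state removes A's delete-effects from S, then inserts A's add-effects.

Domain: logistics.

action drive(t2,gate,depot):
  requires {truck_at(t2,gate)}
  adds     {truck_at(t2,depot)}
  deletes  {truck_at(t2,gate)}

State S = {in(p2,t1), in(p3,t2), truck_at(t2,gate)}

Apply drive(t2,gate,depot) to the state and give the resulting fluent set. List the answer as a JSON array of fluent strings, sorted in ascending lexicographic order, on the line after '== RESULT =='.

Progress:
  pre ⊆ S: {truck_at(t2,gate)} ⊆ S  — applicable
  S \ del = {in(p2,t1), in(p3,t2)}
  ∪ add   = {in(p2,t1), in(p3,t2), truck_at(t2,depot)}

== RESULT ==
["in(p2,t1)", "in(p3,t2)", "truck_at(t2,depot)"]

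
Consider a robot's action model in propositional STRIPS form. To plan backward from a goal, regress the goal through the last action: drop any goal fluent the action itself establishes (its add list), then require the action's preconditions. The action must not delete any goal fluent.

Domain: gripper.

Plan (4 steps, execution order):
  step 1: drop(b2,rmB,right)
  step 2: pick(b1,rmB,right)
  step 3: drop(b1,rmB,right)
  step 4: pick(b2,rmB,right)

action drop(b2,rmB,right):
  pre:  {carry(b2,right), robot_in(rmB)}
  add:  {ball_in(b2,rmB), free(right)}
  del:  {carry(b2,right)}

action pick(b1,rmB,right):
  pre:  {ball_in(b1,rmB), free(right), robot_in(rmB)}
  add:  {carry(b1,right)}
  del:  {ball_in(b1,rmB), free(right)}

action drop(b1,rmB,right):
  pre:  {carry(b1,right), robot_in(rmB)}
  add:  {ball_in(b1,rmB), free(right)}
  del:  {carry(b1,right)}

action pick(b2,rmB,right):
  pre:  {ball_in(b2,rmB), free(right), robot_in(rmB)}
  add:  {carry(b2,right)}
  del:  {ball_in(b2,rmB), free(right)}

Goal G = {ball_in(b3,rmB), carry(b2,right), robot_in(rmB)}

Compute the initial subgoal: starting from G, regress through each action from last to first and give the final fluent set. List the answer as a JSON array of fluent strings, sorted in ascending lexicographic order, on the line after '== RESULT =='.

Work backward from the goal:
  through step 4 (pick(b2,rmB,right)): drop {carry(b2,right)}, keep {ball_in(b3,rmB), robot_in(rmB)}, require {ball_in(b2,rmB), free(right), robot_in(rmB)}
    → {ball_in(b2,rmB), ball_in(b3,rmB), free(right), robot_in(rmB)}
  through step 3 (drop(b1,rmB,right)): drop {free(right)}, keep {ball_in(b2,rmB), ball_in(b3,rmB), robot_in(rmB)}, require {carry(b1,right), robot_in(rmB)}
    → {ball_in(b2,rmB), ball_in(b3,rmB), carry(b1,right), robot_in(rmB)}
  through step 2 (pick(b1,rmB,right)): drop {carry(b1,right)}, keep {ball_in(b2,rmB), ball_in(b3,rmB), robot_in(rmB)}, require {ball_in(b1,rmB), free(right), robot_in(rmB)}
    → {ball_in(b1,rmB), ball_in(b2,rmB), ball_in(b3,rmB), free(right), robot_in(rmB)}
  through step 1 (drop(b2,rmB,right)): drop {ball_in(b2,rmB), free(right)}, keep {ball_in(b1,rmB), ball_in(b3,rmB), robot_in(rmB)}, require {carry(b2,right), robot_in(rmB)}
    → {ball_in(b1,rmB), ball_in(b3,rmB), carry(b2,right), robot_in(rmB)}

== RESULT ==
["ball_in(b1,rmB)", "ball_in(b3,rmB)", "carry(b2,right)", "robot_in(rmB)"]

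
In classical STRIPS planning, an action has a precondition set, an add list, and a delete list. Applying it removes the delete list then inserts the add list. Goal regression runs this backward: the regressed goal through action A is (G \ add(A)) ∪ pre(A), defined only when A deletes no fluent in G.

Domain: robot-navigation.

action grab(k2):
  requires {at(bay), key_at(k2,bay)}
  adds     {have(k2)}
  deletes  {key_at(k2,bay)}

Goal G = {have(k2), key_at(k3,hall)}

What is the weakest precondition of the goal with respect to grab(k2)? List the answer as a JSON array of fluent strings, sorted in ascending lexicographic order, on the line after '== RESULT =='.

Compute (G \ add) ∪ pre:
  G ∩ del = {}  (empty — regression defined)
  G \ add = {have(k2), key_at(k3,hall)} \ {have(k2)} = {key_at(k3,hall)}
  ∪ pre   = {key_at(k3,hall)} ∪ {at(bay), key_at(k2,bay)}
          = {at(bay), key_at(k2,bay), key_at(k3,hall)}

== RESULT ==
["at(bay)", "key_at(k2,bay)", "key_at(k3,hall)"]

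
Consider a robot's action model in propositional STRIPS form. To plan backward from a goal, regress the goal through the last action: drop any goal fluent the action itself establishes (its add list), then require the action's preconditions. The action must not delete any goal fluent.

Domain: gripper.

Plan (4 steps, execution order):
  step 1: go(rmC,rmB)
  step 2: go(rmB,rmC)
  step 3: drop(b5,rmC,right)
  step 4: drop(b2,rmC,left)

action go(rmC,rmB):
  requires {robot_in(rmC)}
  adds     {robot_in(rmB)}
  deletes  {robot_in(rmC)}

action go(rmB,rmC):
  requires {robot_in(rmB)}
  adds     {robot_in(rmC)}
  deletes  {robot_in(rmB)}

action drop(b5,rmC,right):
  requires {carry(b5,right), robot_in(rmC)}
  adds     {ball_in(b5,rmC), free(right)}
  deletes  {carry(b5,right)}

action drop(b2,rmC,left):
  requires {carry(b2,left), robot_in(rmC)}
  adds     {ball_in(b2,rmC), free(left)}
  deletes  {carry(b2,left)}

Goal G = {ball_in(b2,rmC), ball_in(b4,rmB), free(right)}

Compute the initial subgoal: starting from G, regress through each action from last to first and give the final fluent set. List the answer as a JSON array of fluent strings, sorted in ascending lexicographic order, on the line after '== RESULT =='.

Regress step by step:
  through step 4 (drop(b2,rmC,left)): drop {ball_in(b2,rmC)}, keep {ball_in(b4,rmB), free(right)}, require {carry(b2,left), robot_in(rmC)}
    → {ball_in(b4,rmB), carry(b2,left), free(right), robot_in(rmC)}
  through step 3 (drop(b5,rmC,right)): drop {free(right)}, keep {ball_in(b4,rmB), carry(b2,left), robot_in(rmC)}, require {carry(b5,right), robot_in(rmC)}
    → {ball_in(b4,rmB), carry(b2,left), carry(b5,right), robot_in(rmC)}
  through step 2 (go(rmB,rmC)): drop {robot_in(rmC)}, keep {ball_in(b4,rmB), carry(b2,left), carry(b5,right)}, require {robot_in(rmB)}
    → {ball_in(b4,rmB), carry(b2,left), carry(b5,right), robot_in(rmB)}
  through step 1 (go(rmC,rmB)): drop {robot_in(rmB)}, keep {ball_in(b4,rmB), carry(b2,left), carry(b5,right)}, require {robot_in(rmC)}
    → {ball_in(b4,rmB), carry(b2,left), carry(b5,right), robot_in(rmC)}

== RESULT ==
["ball_in(b4,rmB)", "carry(b2,left)", "carry(b5,right)", "robot_in(rmC)"]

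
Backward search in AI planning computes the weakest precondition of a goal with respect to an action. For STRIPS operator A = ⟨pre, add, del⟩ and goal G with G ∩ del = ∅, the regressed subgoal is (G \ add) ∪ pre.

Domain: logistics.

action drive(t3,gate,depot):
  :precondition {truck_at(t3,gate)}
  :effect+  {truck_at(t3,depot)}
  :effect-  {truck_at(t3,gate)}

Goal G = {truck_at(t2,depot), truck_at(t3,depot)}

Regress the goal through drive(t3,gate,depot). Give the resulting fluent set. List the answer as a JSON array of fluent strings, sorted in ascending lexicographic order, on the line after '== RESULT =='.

Regress:
  G ∩ del = {}  (empty — regression defined)
  G \ add = {truck_at(t2,depot), truck_at(t3,depot)} \ {truck_at(t3,depot)} = {truck_at(t2,depot)}
  ∪ pre   = {truck_at(t2,depot)} ∪ {truck_at(t3,gate)}
          = {truck_at(t2,depot), truck_at(t3,gate)}

== RESULT ==
["truck_at(t2,depot)", "truck_at(t3,gate)"]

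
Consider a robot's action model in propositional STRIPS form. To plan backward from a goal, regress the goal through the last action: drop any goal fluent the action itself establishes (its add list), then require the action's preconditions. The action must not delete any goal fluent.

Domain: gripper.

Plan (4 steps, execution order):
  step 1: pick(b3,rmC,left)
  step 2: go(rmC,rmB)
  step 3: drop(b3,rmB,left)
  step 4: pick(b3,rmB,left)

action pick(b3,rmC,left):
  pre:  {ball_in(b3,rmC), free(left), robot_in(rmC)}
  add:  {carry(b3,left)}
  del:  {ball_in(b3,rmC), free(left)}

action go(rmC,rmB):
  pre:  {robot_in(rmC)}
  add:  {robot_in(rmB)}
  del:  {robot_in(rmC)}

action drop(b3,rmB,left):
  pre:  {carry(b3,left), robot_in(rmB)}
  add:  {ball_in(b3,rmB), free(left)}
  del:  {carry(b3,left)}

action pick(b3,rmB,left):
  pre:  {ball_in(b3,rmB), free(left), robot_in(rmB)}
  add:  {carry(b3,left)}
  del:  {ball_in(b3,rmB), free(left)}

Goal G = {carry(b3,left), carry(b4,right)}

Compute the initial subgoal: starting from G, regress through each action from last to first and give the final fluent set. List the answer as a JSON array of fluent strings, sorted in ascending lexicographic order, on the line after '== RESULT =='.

Work backward from the goal:
  through step 4 (pick(b3,rmB,left)): drop {carry(b3,left)}, keep {carry(b4,right)}, require {ball_in(b3,rmB), free(left), robot_in(rmB)}
    → {ball_in(b3,rmB), carry(b4,right), free(left), robot_in(rmB)}
  through step 3 (drop(b3,rmB,left)): drop {ball_in(b3,rmB), free(left)}, keep {carry(b4,right), robot_in(rmB)}, require {carry(b3,left), robot_in(rmB)}
    → {carry(b3,left), carry(b4,right), robot_in(rmB)}
  through step 2 (go(rmC,rmB)): drop {robot_in(rmB)}, keep {carry(b3,left), carry(b4,right)}, require {robot_in(rmC)}
    → {carry(b3,left), carry(b4,right), robot_in(rmC)}
  through step 1 (pick(b3,rmC,left)): drop {carry(b3,left)}, keep {carry(b4,right), robot_in(rmC)}, require {ball_in(b3,rmC), free(left), robot_in(rmC)}
    → {ball_in(b3,rmC), carry(b4,right), free(left), robot_in(rmC)}

== RESULT ==
["ball_in(b3,rmC)", "carry(b4,right)", "free(left)", "robot_in(rmC)"]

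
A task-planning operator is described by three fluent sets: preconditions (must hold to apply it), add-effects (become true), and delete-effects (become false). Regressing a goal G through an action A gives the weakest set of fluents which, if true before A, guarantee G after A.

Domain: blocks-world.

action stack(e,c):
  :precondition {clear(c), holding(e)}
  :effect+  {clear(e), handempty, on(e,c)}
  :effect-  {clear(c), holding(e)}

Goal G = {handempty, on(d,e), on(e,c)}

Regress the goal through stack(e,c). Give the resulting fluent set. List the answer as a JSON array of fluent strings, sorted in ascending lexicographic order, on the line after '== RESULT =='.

Regress:
  G ∩ del = {}  (empty — regression defined)
  G \ add = {handempty, on(d,e), on(e,c)} \ {clear(e), handempty, on(e,c)} = {on(d,e)}
  ∪ pre   = {on(d,e)} ∪ {clear(c), holding(e)}
          = {clear(c), holding(e), on(d,e)}

== RESULT ==
["clear(c)", "holding(e)", "on(d,e)"]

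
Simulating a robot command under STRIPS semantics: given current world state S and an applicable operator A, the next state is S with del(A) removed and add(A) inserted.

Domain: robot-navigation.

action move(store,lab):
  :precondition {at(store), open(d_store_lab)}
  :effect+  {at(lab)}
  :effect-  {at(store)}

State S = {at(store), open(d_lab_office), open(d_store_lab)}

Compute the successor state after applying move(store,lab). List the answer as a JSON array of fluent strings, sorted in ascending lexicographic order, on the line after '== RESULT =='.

Progress:
  pre ⊆ S: {at(store), open(d_store_lab)} ⊆ S  — applicable
  S \ del = {open(d_lab_office), open(d_store_lab)}
  ∪ add   = {at(lab), open(d_lab_office), open(d_store_lab)}

== RESULT ==
["at(lab)", "open(d_lab_office)", "open(d_store_lab)"]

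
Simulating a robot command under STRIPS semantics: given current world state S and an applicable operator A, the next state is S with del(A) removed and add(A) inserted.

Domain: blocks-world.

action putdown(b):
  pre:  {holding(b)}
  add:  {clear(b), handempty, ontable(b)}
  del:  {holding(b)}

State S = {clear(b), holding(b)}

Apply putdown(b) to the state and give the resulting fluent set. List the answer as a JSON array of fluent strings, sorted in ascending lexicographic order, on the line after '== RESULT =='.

Progress:
  pre ⊆ S: {holding(b)} ⊆ S  — applicable
  S \ del = {clear(b)}
  ∪ add   = {clear(b), handempty, ontable(b)}

== RESULT ==
["clear(b)", "handempty", "ontable(b)"]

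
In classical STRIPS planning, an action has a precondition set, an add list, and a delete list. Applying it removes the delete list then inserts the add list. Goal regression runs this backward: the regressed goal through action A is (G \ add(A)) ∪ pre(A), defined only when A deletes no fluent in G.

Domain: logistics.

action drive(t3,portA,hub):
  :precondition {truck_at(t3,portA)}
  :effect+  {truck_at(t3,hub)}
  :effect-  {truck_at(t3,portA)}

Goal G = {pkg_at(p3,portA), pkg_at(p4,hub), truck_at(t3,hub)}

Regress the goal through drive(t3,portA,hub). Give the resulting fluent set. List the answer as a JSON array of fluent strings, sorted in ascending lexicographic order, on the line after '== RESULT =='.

Compute (G \ add) ∪ pre:
  G ∩ del = {}  (empty — regression defined)
  G \ add = {pkg_at(p3,portA), pkg_at(p4,hub), truck_at(t3,hub)} \ {truck_at(t3,hub)} = {pkg_at(p3,portA), pkg_at(p4,hub)}
  ∪ pre   = {pkg_at(p3,portA), pkg_at(p4,hub)} ∪ {truck_at(t3,portA)}
          = {pkg_at(p3,portA), pkg_at(p4,hub), truck_at(t3,portA)}

== RESULT ==
["pkg_at(p3,portA)", "pkg_at(p4,hub)", "truck_at(t3,portA)"]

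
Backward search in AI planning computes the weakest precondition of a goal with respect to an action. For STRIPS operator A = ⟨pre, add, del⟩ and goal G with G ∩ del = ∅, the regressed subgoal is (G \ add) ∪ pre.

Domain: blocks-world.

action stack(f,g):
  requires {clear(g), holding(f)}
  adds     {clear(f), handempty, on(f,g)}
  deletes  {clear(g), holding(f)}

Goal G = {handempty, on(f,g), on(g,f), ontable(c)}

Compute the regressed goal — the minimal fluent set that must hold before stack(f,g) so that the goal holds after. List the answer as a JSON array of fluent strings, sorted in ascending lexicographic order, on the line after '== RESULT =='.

Regress:
  G ∩ del = {}  (empty — regression defined)
  G \ add = {handempty, on(f,g), on(g,f), ontable(c)} \ {clear(f), handempty, on(f,g)} = {on(g,f), ontable(c)}
  ∪ pre   = {on(g,f), ontable(c)} ∪ {clear(g), holding(f)}
          = {clear(g), holding(f), on(g,f), ontable(c)}

== RESULT ==
["clear(g)", "holding(f)", "on(g,f)", "ontable(c)"]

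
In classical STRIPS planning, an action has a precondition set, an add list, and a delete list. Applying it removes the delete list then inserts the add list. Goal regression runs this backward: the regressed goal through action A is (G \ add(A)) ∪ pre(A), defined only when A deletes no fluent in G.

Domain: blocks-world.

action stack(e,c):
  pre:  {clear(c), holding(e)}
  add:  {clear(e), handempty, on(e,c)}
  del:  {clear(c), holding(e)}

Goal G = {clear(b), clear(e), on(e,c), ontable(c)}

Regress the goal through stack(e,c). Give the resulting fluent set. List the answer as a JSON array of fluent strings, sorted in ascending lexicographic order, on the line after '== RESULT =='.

Compute (G \ add) ∪ pre:
  G ∩ del = {}  (empty — regression defined)
  G \ add = {clear(b), clear(e), on(e,c), ontable(c)} \ {clear(e), handempty, on(e,c)} = {clear(b), ontable(c)}
  ∪ pre   = {clear(b), ontable(c)} ∪ {clear(c), holding(e)}
          = {clear(b), clear(c), holding(e), ontable(c)}

== RESULT ==
["clear(b)", "clear(c)", "holding(e)", "ontable(c)"]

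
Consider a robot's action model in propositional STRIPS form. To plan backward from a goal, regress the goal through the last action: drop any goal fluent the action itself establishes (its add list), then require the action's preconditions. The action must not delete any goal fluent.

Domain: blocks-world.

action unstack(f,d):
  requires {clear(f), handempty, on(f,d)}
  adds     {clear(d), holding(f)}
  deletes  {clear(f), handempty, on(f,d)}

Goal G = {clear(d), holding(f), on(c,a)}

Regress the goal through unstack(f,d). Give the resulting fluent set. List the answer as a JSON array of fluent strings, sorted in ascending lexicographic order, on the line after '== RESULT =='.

Regress:
  G ∩ del = {}  (empty — regression defined)
  G \ add = {clear(d), holding(f), on(c,a)} \ {clear(d), holding(f)} = {on(c,a)}
  ∪ pre   = {on(c,a)} ∪ {clear(f), handempty, on(f,d)}
          = {clear(f), handempty, on(c,a), on(f,d)}

== RESULT ==
["clear(f)", "handempty", "on(c,a)", "on(f,d)"]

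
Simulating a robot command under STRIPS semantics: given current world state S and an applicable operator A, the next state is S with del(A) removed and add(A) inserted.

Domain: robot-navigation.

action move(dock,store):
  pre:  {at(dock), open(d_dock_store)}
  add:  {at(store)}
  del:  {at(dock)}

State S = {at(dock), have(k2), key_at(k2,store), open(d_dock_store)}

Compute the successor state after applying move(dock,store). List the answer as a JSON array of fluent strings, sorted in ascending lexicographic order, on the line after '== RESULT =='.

Progress:
  pre ⊆ S: {at(dock), open(d_dock_store)} ⊆ S  — applicable
  S \ del = {have(k2), key_at(k2,store), open(d_dock_store)}
  ∪ add   = {at(store), have(k2), key_at(k2,store), open(d_dock_store)}

== RESULT ==
["at(store)", "have(k2)", "key_at(k2,store)", "open(d_dock_store)"]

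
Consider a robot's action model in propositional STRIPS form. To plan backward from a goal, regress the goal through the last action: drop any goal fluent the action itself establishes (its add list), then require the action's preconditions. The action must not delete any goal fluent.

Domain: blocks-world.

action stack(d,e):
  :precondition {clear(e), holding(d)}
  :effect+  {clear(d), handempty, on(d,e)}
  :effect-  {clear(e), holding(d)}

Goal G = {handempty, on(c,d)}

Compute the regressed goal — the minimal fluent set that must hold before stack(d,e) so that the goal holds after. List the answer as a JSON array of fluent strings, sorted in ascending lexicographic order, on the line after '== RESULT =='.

Regress:
  G ∩ del = {}  (empty — regression defined)
  G \ add = {handempty, on(c,d)} \ {clear(d), handempty, on(d,e)} = {on(c,d)}
  ∪ pre   = {on(c,d)} ∪ {clear(e), holding(d)}
          = {clear(e), holding(d), on(c,d)}

== RESULT ==
["clear(e)", "holding(d)", "on(c,d)"]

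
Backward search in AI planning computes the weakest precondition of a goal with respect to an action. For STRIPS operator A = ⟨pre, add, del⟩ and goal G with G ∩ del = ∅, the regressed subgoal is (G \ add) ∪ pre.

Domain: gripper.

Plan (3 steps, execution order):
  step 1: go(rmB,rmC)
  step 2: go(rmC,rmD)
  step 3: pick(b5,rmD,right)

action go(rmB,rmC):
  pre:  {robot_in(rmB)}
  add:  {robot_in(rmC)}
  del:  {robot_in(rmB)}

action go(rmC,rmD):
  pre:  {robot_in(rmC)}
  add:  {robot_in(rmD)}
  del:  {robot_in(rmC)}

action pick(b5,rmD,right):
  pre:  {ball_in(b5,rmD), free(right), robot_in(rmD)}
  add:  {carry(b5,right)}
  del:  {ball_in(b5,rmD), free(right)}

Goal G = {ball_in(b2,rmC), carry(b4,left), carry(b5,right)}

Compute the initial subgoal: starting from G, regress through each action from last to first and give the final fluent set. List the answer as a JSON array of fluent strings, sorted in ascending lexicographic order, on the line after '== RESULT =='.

Work backward from the goal:
  through step 3 (pick(b5,rmD,right)): drop {carry(b5,right)}, keep {ball_in(b2,rmC), carry(b4,left)}, require {ball_in(b5,rmD), free(right), robot_in(rmD)}
    → {ball_in(b2,rmC), ball_in(b5,rmD), carry(b4,left), free(right), robot_in(rmD)}
  through step 2 (go(rmC,rmD)): drop {robot_in(rmD)}, keep {ball_in(b2,rmC), ball_in(b5,rmD), carry(b4,left), free(right)}, require {robot_in(rmC)}
    → {ball_in(b2,rmC), ball_in(b5,rmD), carry(b4,left), free(right), robot_in(rmC)}
  through step 1 (go(rmB,rmC)): drop {robot_in(rmC)}, keep {ball_in(b2,rmC), ball_in(b5,rmD), carry(b4,left), free(right)}, require {robot_in(rmB)}
    → {ball_in(b2,rmC), ball_in(b5,rmD), carry(b4,left), free(right), robot_in(rmB)}

== RESULT ==
["ball_in(b2,rmC)", "ball_in(b5,rmD)", "carry(b4,left)", "free(right)", "robot_in(rmB)"]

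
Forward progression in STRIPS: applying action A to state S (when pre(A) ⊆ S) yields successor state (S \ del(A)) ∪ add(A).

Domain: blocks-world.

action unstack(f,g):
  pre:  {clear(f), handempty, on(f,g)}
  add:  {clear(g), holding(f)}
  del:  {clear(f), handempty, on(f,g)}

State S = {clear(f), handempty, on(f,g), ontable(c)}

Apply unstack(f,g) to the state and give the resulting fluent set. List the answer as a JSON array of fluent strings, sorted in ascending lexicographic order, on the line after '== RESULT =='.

Compute (S \ del) ∪ add:
  pre ⊆ S: {clear(f), handempty, on(f,g)} ⊆ S  — applicable
  S \ del = {ontable(c)}
  ∪ add   = {clear(g), holding(f), ontable(c)}

== RESULT ==
["clear(g)", "holding(f)", "ontable(c)"]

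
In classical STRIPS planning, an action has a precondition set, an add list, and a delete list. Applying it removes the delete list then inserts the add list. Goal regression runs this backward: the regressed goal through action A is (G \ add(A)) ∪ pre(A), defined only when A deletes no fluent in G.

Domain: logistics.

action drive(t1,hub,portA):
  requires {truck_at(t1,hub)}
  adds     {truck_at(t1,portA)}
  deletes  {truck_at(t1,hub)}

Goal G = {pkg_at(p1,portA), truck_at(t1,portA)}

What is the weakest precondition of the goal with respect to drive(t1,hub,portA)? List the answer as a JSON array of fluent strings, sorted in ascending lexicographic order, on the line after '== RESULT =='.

Regress:
  G ∩ del = {}  (empty — regression defined)
  G \ add = {pkg_at(p1,portA), truck_at(t1,portA)} \ {truck_at(t1,portA)} = {pkg_at(p1,portA)}
  ∪ pre   = {pkg_at(p1,portA)} ∪ {truck_at(t1,hub)}
          = {pkg_at(p1,portA), truck_at(t1,hub)}

== RESULT ==
["pkg_at(p1,portA)", "truck_at(t1,hub)"]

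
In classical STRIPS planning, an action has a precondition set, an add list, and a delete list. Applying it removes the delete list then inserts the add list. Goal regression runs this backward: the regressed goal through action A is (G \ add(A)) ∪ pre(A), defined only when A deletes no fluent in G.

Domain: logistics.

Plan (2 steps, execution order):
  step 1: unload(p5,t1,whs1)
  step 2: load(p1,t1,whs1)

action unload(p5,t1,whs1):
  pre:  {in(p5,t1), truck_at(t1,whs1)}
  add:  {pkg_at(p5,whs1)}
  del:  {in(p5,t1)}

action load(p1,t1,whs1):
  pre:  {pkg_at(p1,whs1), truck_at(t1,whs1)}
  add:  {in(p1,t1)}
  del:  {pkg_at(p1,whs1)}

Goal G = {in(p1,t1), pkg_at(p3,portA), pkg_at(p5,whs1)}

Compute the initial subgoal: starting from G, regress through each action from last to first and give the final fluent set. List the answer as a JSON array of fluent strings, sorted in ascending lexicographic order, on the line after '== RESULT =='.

Regress step by step:
  through step 2 (load(p1,t1,whs1)): drop {in(p1,t1)}, keep {pkg_at(p3,portA), pkg_at(p5,whs1)}, require {pkg_at(p1,whs1), truck_at(t1,whs1)}
    → {pkg_at(p1,whs1), pkg_at(p3,portA), pkg_at(p5,whs1), truck_at(t1,whs1)}
  through step 1 (unload(p5,t1,whs1)): drop {pkg_at(p5,whs1)}, keep {pkg_at(p1,whs1), pkg_at(p3,portA), truck_at(t1,whs1)}, require {in(p5,t1), truck_at(t1,whs1)}
    → {in(p5,t1), pkg_at(p1,whs1), pkg_at(p3,portA), truck_at(t1,whs1)}

== RESULT ==
["in(p5,t1)", "pkg_at(p1,whs1)", "pkg_at(p3,portA)", "truck_at(t1,whs1)"]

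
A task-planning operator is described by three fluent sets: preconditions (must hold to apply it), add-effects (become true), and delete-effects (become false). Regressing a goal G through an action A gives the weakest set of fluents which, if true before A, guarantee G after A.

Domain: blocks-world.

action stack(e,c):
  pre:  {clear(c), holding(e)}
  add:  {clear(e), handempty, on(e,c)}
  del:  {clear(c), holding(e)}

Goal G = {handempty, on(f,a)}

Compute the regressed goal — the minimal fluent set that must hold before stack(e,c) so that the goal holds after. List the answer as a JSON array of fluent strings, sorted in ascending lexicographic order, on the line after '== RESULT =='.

Compute (G \ add) ∪ pre:
  G ∩ del = {}  (empty — regression defined)
  G \ add = {handempty, on(f,a)} \ {clear(e), handempty, on(e,c)} = {on(f,a)}
  ∪ pre   = {on(f,a)} ∪ {clear(c), holding(e)}
          = {clear(c), holding(e), on(f,a)}

== RESULT ==
["clear(c)", "holding(e)", "on(f,a)"]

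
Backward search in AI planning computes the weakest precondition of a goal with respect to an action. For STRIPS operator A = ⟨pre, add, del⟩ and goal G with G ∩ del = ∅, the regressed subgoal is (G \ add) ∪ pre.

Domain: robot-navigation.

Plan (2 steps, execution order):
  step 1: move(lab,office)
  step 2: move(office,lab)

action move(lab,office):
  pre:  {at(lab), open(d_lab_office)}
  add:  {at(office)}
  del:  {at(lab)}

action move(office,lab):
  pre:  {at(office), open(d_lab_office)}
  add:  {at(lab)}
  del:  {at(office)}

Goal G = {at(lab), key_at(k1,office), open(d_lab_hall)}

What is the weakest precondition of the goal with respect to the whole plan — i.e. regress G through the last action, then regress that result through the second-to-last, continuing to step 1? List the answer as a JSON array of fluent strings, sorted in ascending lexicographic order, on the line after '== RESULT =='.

Regress step by step:
  through step 2 (move(office,lab)): drop {at(lab)}, keep {key_at(k1,office), open(d_lab_hall)}, require {at(office), open(d_lab_office)}
    → {at(office), key_at(k1,office), open(d_lab_hall), open(d_lab_office)}
  through step 1 (move(lab,office)): drop {at(office)}, keep {key_at(k1,office), open(d_lab_hall), open(d_lab_office)}, require {at(lab), open(d_lab_office)}
    → {at(lab), key_at(k1,office), open(d_lab_hall), open(d_lab_office)}

== RESULT ==
["at(lab)", "key_at(k1,office)", "open(d_lab_hall)", "open(d_lab_office)"]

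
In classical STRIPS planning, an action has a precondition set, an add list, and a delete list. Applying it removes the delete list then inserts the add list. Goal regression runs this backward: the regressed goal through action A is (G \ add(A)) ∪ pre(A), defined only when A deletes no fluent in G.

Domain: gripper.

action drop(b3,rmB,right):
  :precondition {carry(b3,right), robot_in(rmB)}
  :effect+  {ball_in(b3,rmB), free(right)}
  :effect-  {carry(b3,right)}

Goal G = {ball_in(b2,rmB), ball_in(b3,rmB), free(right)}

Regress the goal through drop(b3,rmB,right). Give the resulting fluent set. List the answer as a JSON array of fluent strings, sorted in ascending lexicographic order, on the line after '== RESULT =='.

Regress:
  G ∩ del = {}  (empty — regression defined)
  G \ add = {ball_in(b2,rmB), ball_in(b3,rmB), free(right)} \ {ball_in(b3,rmB), free(right)} = {ball_in(b2,rmB)}
  ∪ pre   = {ball_in(b2,rmB)} ∪ {carry(b3,right), robot_in(rmB)}
          = {ball_in(b2,rmB), carry(b3,right), robot_in(rmB)}

== RESULT ==
["ball_in(b2,rmB)", "carry(b3,right)", "robot_in(rmB)"]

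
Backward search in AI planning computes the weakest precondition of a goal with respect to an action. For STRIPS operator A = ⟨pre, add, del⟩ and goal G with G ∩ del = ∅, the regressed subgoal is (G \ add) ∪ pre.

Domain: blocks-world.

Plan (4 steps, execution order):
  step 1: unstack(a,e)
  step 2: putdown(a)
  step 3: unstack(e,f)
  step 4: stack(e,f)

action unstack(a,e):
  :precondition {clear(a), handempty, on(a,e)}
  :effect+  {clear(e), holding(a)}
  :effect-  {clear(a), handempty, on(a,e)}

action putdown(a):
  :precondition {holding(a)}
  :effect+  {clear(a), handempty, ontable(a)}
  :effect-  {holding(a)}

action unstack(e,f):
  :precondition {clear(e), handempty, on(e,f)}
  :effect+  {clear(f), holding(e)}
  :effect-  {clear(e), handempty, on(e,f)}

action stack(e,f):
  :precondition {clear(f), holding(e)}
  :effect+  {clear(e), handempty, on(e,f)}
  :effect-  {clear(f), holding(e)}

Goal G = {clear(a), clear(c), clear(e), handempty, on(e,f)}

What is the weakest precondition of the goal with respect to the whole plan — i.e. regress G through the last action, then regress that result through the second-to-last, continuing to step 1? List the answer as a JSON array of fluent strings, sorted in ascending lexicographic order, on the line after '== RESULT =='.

Regress step by step:
  through step 4 (stack(e,f)): drop {clear(e), handempty, on(e,f)}, keep {clear(a), clear(c)}, require {clear(f), holding(e)}
    → {clear(a), clear(c), clear(f), holding(e)}
  through step 3 (unstack(e,f)): drop {clear(f), holding(e)}, keep {clear(a), clear(c)}, require {clear(e), handempty, on(e,f)}
    → {clear(a), clear(c), clear(e), handempty, on(e,f)}
  through step 2 (putdown(a)): drop {clear(a), handempty}, keep {clear(c), clear(e), on(e,f)}, require {holding(a)}
    → {clear(c), clear(e), holding(a), on(e,f)}
  through step 1 (unstack(a,e)): drop {clear(e), holding(a)}, keep {clear(c), on(e,f)}, require {clear(a), handempty, on(a,e)}
    → {clear(a), clear(c), handempty, on(a,e), on(e,f)}

== RESULT ==
["clear(a)", "clear(c)", "handempty", "on(a,e)", "on(e,f)"]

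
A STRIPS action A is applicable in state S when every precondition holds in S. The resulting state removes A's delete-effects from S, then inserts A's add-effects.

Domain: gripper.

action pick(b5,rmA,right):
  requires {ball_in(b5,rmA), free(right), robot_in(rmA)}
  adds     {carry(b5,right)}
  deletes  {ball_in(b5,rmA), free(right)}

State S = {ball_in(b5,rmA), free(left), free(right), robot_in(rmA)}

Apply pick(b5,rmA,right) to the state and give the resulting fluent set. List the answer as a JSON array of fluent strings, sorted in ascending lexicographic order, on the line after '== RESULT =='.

Progress:
  pre ⊆ S: {ball_in(b5,rmA), free(right), robot_in(rmA)} ⊆ S  — applicable
  S \ del = {free(left), robot_in(rmA)}
  ∪ add   = {carry(b5,right), free(left), robot_in(rmA)}

== RESULT ==
["carry(b5,right)", "free(left)", "robot_in(rmA)"]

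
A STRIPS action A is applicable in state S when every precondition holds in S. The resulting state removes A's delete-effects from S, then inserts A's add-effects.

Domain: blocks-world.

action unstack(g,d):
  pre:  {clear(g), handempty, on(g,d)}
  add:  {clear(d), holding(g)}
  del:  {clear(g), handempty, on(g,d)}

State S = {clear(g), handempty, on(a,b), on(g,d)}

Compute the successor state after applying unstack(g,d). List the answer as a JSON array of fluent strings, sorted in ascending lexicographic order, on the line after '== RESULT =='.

Compute (S \ del) ∪ add:
  pre ⊆ S: {clear(g), handempty, on(g,d)} ⊆ S  — applicable
  S \ del = {on(a,b)}
  ∪ add   = {clear(d), holding(g), on(a,b)}

== RESULT ==
["clear(d)", "holding(g)", "on(a,b)"]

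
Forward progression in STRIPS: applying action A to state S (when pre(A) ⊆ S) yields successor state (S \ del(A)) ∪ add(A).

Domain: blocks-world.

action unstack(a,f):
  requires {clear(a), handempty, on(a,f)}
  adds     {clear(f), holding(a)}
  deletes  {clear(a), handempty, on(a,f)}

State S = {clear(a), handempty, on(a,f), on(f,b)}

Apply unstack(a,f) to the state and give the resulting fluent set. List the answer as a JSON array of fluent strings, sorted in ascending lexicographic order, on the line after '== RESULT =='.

Progress:
  pre ⊆ S: {clear(a), handempty, on(a,f)} ⊆ S  — applicable
  S \ del = {on(f,b)}
  ∪ add   = {clear(f), holding(a), on(f,b)}

== RESULT ==
["clear(f)", "holding(a)", "on(f,b)"]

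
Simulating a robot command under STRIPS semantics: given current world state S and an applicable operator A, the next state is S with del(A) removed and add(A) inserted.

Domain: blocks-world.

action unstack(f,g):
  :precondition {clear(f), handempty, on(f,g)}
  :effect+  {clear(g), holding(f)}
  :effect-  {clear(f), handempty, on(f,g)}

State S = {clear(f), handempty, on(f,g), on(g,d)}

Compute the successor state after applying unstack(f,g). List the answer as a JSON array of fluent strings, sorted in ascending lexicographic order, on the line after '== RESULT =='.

Progress:
  pre ⊆ S: {clear(f), handempty, on(f,g)} ⊆ S  — applicable
  S \ del = {on(g,d)}
  ∪ add   = {clear(g), holding(f), on(g,d)}

== RESULT ==
["clear(g)", "holding(f)", "on(g,d)"]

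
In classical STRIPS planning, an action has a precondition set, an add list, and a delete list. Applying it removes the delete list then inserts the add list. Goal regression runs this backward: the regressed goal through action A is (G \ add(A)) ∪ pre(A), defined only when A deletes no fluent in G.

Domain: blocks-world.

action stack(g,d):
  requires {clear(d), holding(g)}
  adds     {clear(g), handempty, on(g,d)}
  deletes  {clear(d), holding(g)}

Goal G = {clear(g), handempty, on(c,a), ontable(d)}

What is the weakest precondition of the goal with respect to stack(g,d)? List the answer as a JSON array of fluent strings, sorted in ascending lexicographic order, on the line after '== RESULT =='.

Regress:
  G ∩ del = {}  (empty — regression defined)
  G \ add = {clear(g), handempty, on(c,a), ontable(d)} \ {clear(g), handempty, on(g,d)} = {on(c,a), ontable(d)}
  ∪ pre   = {on(c,a), ontable(d)} ∪ {clear(d), holding(g)}
          = {clear(d), holding(g), on(c,a), ontable(d)}

== RESULT ==
["clear(d)", "holding(g)", "on(c,a)", "ontable(d)"]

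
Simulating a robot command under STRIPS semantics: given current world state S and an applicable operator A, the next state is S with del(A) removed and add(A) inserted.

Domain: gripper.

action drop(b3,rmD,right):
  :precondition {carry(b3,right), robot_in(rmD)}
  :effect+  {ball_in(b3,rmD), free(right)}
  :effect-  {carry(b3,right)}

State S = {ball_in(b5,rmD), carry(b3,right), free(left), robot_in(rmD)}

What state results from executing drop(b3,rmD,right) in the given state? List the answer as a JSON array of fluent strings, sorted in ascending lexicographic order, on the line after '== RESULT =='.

Compute (S \ del) ∪ add:
  pre ⊆ S: {carry(b3,right), robot_in(rmD)} ⊆ S  — applicable
  S \ del = {ball_in(b5,rmD), free(left), robot_in(rmD)}
  ∪ add   = {ball_in(b3,rmD), ball_in(b5,rmD), free(left), free(right), robot_in(rmD)}

== RESULT ==
["ball_in(b3,rmD)", "ball_in(b5,rmD)", "free(left)", "free(right)", "robot_in(rmD)"]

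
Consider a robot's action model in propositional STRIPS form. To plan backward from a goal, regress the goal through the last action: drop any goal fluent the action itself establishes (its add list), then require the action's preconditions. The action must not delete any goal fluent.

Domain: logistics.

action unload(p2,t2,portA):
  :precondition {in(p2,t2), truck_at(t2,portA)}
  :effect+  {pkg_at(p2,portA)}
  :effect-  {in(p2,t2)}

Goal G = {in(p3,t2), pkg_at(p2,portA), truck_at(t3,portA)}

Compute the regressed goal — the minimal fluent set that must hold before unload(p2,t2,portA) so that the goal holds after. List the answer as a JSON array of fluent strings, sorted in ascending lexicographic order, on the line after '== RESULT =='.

Regress:
  G ∩ del = {}  (empty — regression defined)
  G \ add = {in(p3,t2), pkg_at(p2,portA), truck_at(t3,portA)} \ {pkg_at(p2,portA)} = {in(p3,t2), truck_at(t3,portA)}
  ∪ pre   = {in(p3,t2), truck_at(t3,portA)} ∪ {in(p2,t2), truck_at(t2,portA)}
          = {in(p2,t2), in(p3,t2), truck_at(t2,portA), truck_at(t3,portA)}

== RESULT ==
["in(p2,t2)", "in(p3,t2)", "truck_at(t2,portA)", "truck_at(t3,portA)"]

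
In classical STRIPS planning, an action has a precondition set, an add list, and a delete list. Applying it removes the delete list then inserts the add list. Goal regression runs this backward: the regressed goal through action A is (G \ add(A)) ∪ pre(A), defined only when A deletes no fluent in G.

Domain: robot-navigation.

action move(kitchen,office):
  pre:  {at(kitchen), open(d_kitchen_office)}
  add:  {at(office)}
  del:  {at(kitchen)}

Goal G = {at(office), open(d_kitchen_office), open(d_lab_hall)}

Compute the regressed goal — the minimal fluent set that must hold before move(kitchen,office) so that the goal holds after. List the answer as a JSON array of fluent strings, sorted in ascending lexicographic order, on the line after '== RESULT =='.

Compute (G \ add) ∪ pre:
  G ∩ del = {}  (empty — regression defined)
  G \ add = {at(office), open(d_kitchen_office), open(d_lab_hall)} \ {at(office)} = {open(d_kitchen_office), open(d_lab_hall)}
  ∪ pre   = {open(d_kitchen_office), open(d_lab_hall)} ∪ {at(kitchen), open(d_kitchen_office)}
          = {at(kitchen), open(d_kitchen_office), open(d_lab_hall)}

== RESULT ==
["at(kitchen)", "open(d_kitchen_office)", "open(d_lab_hall)"]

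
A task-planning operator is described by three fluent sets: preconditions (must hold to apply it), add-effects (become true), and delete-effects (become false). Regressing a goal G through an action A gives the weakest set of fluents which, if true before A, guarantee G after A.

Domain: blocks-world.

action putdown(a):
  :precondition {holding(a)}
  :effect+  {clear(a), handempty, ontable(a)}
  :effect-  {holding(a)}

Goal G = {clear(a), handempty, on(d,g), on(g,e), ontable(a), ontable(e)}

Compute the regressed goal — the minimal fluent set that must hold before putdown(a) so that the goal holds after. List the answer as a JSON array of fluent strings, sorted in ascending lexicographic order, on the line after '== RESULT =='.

Compute (G \ add) ∪ pre:
  G ∩ del = {}  (empty — regression defined)
  G \ add = {clear(a), handempty, on(d,g), on(g,e), ontable(a), ontable(e)} \ {clear(a), handempty, ontable(a)} = {on(d,g), on(g,e), ontable(e)}
  ∪ pre   = {on(d,g), on(g,e), ontable(e)} ∪ {holding(a)}
          = {holding(a), on(d,g), on(g,e), ontable(e)}

== RESULT ==
["holding(a)", "on(d,g)", "on(g,e)", "ontable(e)"]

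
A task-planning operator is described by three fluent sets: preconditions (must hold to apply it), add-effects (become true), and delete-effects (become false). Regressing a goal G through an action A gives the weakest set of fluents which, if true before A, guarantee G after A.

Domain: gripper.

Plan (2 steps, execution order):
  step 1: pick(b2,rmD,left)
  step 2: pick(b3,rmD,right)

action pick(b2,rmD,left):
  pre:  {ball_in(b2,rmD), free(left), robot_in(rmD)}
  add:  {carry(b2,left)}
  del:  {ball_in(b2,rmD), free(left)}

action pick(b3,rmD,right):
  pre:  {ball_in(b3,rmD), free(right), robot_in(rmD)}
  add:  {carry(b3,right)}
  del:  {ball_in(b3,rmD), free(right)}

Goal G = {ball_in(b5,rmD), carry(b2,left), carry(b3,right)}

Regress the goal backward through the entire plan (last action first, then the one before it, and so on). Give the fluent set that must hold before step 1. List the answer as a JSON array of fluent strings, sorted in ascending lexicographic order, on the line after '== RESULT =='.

Work backward from the goal:
  through step 2 (pick(b3,rmD,right)): drop {carry(b3,right)}, keep {ball_in(b5,rmD), carry(b2,left)}, require {ball_in(b3,rmD), free(right), robot_in(rmD)}
    → {ball_in(b3,rmD), ball_in(b5,rmD), carry(b2,left), free(right), robot_in(rmD)}
  through step 1 (pick(b2,rmD,left)): drop {carry(b2,left)}, keep {ball_in(b3,rmD), ball_in(b5,rmD), free(right), robot_in(rmD)}, require {ball_in(b2,rmD), free(left), robot_in(rmD)}
    → {ball_in(b2,rmD), ball_in(b3,rmD), ball_in(b5,rmD), free(left), free(right), robot_in(rmD)}

== RESULT ==
["ball_in(b2,rmD)", "ball_in(b3,rmD)", "ball_in(b5,rmD)", "free(left)", "free(right)", "robot_in(rmD)"]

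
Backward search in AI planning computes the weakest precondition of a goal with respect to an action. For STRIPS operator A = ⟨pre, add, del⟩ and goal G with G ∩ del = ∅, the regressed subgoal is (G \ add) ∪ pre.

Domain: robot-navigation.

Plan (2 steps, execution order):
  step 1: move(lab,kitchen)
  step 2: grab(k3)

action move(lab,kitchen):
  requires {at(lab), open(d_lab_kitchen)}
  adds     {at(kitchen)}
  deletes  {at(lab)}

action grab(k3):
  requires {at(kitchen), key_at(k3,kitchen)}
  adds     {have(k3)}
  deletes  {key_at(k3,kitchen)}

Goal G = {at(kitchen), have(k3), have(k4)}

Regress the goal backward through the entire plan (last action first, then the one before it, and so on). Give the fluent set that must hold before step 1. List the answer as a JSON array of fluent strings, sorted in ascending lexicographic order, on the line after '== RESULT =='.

Work backward from the goal:
  through step 2 (grab(k3)): drop {have(k3)}, keep {at(kitchen), have(k4)}, require {at(kitchen), key_at(k3,kitchen)}
    → {at(kitchen), have(k4), key_at(k3,kitchen)}
  through step 1 (move(lab,kitchen)): drop {at(kitchen)}, keep {have(k4), key_at(k3,kitchen)}, require {at(lab), open(d_lab_kitchen)}
    → {at(lab), have(k4), key_at(k3,kitchen), open(d_lab_kitchen)}

== RESULT ==
["at(lab)", "have(k4)", "key_at(k3,kitchen)", "open(d_lab_kitchen)"]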